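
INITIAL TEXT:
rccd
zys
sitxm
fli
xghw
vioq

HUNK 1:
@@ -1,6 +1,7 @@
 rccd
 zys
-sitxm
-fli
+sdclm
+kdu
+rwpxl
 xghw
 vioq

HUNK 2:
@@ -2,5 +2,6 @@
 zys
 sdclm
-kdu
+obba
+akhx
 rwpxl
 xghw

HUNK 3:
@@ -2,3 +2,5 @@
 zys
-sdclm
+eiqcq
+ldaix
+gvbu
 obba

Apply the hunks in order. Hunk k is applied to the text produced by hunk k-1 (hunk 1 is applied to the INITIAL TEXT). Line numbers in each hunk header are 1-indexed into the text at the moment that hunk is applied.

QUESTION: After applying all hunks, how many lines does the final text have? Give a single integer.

Answer: 10

Derivation:
Hunk 1: at line 1 remove [sitxm,fli] add [sdclm,kdu,rwpxl] -> 7 lines: rccd zys sdclm kdu rwpxl xghw vioq
Hunk 2: at line 2 remove [kdu] add [obba,akhx] -> 8 lines: rccd zys sdclm obba akhx rwpxl xghw vioq
Hunk 3: at line 2 remove [sdclm] add [eiqcq,ldaix,gvbu] -> 10 lines: rccd zys eiqcq ldaix gvbu obba akhx rwpxl xghw vioq
Final line count: 10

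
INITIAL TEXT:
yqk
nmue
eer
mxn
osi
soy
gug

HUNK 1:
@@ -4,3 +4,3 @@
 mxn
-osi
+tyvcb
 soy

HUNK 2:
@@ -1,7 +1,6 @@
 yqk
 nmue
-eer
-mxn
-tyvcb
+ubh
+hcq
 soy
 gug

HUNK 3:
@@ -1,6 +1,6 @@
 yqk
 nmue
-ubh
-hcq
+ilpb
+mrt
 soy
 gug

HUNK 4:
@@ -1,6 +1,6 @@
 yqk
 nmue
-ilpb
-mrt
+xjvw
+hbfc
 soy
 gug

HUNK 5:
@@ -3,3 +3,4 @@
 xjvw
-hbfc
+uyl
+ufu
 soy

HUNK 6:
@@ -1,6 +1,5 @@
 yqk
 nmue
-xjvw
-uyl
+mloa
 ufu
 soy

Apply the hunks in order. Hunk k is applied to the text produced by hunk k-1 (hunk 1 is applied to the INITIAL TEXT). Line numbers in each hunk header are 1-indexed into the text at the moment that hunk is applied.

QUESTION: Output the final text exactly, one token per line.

Answer: yqk
nmue
mloa
ufu
soy
gug

Derivation:
Hunk 1: at line 4 remove [osi] add [tyvcb] -> 7 lines: yqk nmue eer mxn tyvcb soy gug
Hunk 2: at line 1 remove [eer,mxn,tyvcb] add [ubh,hcq] -> 6 lines: yqk nmue ubh hcq soy gug
Hunk 3: at line 1 remove [ubh,hcq] add [ilpb,mrt] -> 6 lines: yqk nmue ilpb mrt soy gug
Hunk 4: at line 1 remove [ilpb,mrt] add [xjvw,hbfc] -> 6 lines: yqk nmue xjvw hbfc soy gug
Hunk 5: at line 3 remove [hbfc] add [uyl,ufu] -> 7 lines: yqk nmue xjvw uyl ufu soy gug
Hunk 6: at line 1 remove [xjvw,uyl] add [mloa] -> 6 lines: yqk nmue mloa ufu soy gug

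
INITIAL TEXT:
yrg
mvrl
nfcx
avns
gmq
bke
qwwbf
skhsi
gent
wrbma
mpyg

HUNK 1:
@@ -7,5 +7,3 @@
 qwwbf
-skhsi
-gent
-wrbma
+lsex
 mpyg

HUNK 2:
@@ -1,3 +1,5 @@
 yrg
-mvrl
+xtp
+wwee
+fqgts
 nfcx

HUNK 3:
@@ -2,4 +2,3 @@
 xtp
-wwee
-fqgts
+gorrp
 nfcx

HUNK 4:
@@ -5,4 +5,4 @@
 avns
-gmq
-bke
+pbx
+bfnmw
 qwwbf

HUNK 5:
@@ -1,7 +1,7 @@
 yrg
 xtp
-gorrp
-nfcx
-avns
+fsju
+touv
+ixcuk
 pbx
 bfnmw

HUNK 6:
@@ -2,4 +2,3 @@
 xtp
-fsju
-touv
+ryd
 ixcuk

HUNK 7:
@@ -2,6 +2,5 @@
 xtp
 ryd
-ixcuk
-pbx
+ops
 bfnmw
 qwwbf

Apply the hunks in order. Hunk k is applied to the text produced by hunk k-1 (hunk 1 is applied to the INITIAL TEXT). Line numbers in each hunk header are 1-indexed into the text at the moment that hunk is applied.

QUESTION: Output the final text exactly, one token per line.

Answer: yrg
xtp
ryd
ops
bfnmw
qwwbf
lsex
mpyg

Derivation:
Hunk 1: at line 7 remove [skhsi,gent,wrbma] add [lsex] -> 9 lines: yrg mvrl nfcx avns gmq bke qwwbf lsex mpyg
Hunk 2: at line 1 remove [mvrl] add [xtp,wwee,fqgts] -> 11 lines: yrg xtp wwee fqgts nfcx avns gmq bke qwwbf lsex mpyg
Hunk 3: at line 2 remove [wwee,fqgts] add [gorrp] -> 10 lines: yrg xtp gorrp nfcx avns gmq bke qwwbf lsex mpyg
Hunk 4: at line 5 remove [gmq,bke] add [pbx,bfnmw] -> 10 lines: yrg xtp gorrp nfcx avns pbx bfnmw qwwbf lsex mpyg
Hunk 5: at line 1 remove [gorrp,nfcx,avns] add [fsju,touv,ixcuk] -> 10 lines: yrg xtp fsju touv ixcuk pbx bfnmw qwwbf lsex mpyg
Hunk 6: at line 2 remove [fsju,touv] add [ryd] -> 9 lines: yrg xtp ryd ixcuk pbx bfnmw qwwbf lsex mpyg
Hunk 7: at line 2 remove [ixcuk,pbx] add [ops] -> 8 lines: yrg xtp ryd ops bfnmw qwwbf lsex mpyg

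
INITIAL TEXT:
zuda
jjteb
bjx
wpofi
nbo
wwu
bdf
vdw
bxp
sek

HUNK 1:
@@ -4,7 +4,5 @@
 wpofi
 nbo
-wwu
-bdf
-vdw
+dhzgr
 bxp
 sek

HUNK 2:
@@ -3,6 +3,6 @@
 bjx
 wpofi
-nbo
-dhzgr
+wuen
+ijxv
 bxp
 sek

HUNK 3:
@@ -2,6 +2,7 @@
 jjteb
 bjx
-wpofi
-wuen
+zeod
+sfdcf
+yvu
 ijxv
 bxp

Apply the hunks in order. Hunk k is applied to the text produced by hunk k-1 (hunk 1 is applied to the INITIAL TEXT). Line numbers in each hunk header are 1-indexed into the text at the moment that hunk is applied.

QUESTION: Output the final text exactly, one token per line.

Answer: zuda
jjteb
bjx
zeod
sfdcf
yvu
ijxv
bxp
sek

Derivation:
Hunk 1: at line 4 remove [wwu,bdf,vdw] add [dhzgr] -> 8 lines: zuda jjteb bjx wpofi nbo dhzgr bxp sek
Hunk 2: at line 3 remove [nbo,dhzgr] add [wuen,ijxv] -> 8 lines: zuda jjteb bjx wpofi wuen ijxv bxp sek
Hunk 3: at line 2 remove [wpofi,wuen] add [zeod,sfdcf,yvu] -> 9 lines: zuda jjteb bjx zeod sfdcf yvu ijxv bxp sek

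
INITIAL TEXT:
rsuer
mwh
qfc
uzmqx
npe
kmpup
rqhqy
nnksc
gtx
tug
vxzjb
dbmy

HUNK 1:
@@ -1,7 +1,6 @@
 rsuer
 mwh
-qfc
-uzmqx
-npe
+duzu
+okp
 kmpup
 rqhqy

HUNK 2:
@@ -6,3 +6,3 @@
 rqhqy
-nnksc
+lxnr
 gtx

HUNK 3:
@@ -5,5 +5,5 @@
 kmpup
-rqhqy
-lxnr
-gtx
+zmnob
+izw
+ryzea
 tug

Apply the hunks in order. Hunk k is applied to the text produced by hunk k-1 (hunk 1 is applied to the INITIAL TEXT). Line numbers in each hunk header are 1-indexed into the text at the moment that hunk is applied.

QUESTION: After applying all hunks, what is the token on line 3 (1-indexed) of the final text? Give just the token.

Hunk 1: at line 1 remove [qfc,uzmqx,npe] add [duzu,okp] -> 11 lines: rsuer mwh duzu okp kmpup rqhqy nnksc gtx tug vxzjb dbmy
Hunk 2: at line 6 remove [nnksc] add [lxnr] -> 11 lines: rsuer mwh duzu okp kmpup rqhqy lxnr gtx tug vxzjb dbmy
Hunk 3: at line 5 remove [rqhqy,lxnr,gtx] add [zmnob,izw,ryzea] -> 11 lines: rsuer mwh duzu okp kmpup zmnob izw ryzea tug vxzjb dbmy
Final line 3: duzu

Answer: duzu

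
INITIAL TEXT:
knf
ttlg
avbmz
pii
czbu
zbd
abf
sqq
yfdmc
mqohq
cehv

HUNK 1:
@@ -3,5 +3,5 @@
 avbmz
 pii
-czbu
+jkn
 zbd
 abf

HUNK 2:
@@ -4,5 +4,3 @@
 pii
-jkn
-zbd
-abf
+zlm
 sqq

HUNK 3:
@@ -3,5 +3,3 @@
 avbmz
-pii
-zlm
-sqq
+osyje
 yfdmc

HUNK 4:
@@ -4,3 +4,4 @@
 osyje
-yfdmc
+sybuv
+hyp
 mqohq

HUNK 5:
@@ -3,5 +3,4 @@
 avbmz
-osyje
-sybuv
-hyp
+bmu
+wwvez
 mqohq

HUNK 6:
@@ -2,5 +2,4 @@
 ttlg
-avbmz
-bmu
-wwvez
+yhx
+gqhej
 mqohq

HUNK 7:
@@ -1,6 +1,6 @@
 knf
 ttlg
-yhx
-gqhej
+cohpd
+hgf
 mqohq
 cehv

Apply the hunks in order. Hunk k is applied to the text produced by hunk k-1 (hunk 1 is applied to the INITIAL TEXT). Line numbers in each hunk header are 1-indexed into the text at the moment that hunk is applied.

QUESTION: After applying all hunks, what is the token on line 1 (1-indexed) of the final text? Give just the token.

Answer: knf

Derivation:
Hunk 1: at line 3 remove [czbu] add [jkn] -> 11 lines: knf ttlg avbmz pii jkn zbd abf sqq yfdmc mqohq cehv
Hunk 2: at line 4 remove [jkn,zbd,abf] add [zlm] -> 9 lines: knf ttlg avbmz pii zlm sqq yfdmc mqohq cehv
Hunk 3: at line 3 remove [pii,zlm,sqq] add [osyje] -> 7 lines: knf ttlg avbmz osyje yfdmc mqohq cehv
Hunk 4: at line 4 remove [yfdmc] add [sybuv,hyp] -> 8 lines: knf ttlg avbmz osyje sybuv hyp mqohq cehv
Hunk 5: at line 3 remove [osyje,sybuv,hyp] add [bmu,wwvez] -> 7 lines: knf ttlg avbmz bmu wwvez mqohq cehv
Hunk 6: at line 2 remove [avbmz,bmu,wwvez] add [yhx,gqhej] -> 6 lines: knf ttlg yhx gqhej mqohq cehv
Hunk 7: at line 1 remove [yhx,gqhej] add [cohpd,hgf] -> 6 lines: knf ttlg cohpd hgf mqohq cehv
Final line 1: knf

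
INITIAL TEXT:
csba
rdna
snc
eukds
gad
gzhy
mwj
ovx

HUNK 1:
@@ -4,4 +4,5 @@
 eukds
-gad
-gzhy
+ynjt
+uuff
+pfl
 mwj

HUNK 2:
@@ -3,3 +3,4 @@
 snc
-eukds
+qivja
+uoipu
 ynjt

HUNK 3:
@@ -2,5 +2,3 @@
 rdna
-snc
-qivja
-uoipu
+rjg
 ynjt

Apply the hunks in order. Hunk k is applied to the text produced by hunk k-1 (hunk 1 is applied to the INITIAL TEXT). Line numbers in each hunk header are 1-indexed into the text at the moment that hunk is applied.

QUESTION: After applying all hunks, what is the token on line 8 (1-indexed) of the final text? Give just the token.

Answer: ovx

Derivation:
Hunk 1: at line 4 remove [gad,gzhy] add [ynjt,uuff,pfl] -> 9 lines: csba rdna snc eukds ynjt uuff pfl mwj ovx
Hunk 2: at line 3 remove [eukds] add [qivja,uoipu] -> 10 lines: csba rdna snc qivja uoipu ynjt uuff pfl mwj ovx
Hunk 3: at line 2 remove [snc,qivja,uoipu] add [rjg] -> 8 lines: csba rdna rjg ynjt uuff pfl mwj ovx
Final line 8: ovx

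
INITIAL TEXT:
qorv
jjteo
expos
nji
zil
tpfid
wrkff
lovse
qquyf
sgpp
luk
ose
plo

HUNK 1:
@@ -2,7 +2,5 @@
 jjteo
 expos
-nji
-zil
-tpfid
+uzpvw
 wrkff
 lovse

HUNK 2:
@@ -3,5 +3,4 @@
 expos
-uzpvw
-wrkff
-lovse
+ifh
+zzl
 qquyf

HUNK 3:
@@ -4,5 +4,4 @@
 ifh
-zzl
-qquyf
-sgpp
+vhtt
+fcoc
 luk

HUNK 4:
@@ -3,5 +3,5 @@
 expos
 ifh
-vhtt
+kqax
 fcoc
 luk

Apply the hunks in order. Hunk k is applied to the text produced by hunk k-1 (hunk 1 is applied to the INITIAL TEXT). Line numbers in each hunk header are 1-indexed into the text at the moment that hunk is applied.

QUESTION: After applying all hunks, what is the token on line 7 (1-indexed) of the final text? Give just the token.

Answer: luk

Derivation:
Hunk 1: at line 2 remove [nji,zil,tpfid] add [uzpvw] -> 11 lines: qorv jjteo expos uzpvw wrkff lovse qquyf sgpp luk ose plo
Hunk 2: at line 3 remove [uzpvw,wrkff,lovse] add [ifh,zzl] -> 10 lines: qorv jjteo expos ifh zzl qquyf sgpp luk ose plo
Hunk 3: at line 4 remove [zzl,qquyf,sgpp] add [vhtt,fcoc] -> 9 lines: qorv jjteo expos ifh vhtt fcoc luk ose plo
Hunk 4: at line 3 remove [vhtt] add [kqax] -> 9 lines: qorv jjteo expos ifh kqax fcoc luk ose plo
Final line 7: luk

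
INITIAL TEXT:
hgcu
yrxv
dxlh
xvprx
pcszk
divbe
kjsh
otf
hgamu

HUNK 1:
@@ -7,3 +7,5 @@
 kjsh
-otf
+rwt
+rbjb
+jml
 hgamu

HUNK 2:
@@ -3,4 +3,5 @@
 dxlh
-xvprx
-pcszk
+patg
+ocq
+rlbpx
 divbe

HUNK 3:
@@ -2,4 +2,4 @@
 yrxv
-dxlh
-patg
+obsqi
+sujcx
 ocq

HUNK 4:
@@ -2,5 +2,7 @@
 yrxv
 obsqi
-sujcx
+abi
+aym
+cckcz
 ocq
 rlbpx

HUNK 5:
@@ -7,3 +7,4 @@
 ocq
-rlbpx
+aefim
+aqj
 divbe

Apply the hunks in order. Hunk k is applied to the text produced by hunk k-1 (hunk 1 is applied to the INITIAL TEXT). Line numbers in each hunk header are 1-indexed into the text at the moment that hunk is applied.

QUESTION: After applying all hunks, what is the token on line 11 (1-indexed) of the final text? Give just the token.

Answer: kjsh

Derivation:
Hunk 1: at line 7 remove [otf] add [rwt,rbjb,jml] -> 11 lines: hgcu yrxv dxlh xvprx pcszk divbe kjsh rwt rbjb jml hgamu
Hunk 2: at line 3 remove [xvprx,pcszk] add [patg,ocq,rlbpx] -> 12 lines: hgcu yrxv dxlh patg ocq rlbpx divbe kjsh rwt rbjb jml hgamu
Hunk 3: at line 2 remove [dxlh,patg] add [obsqi,sujcx] -> 12 lines: hgcu yrxv obsqi sujcx ocq rlbpx divbe kjsh rwt rbjb jml hgamu
Hunk 4: at line 2 remove [sujcx] add [abi,aym,cckcz] -> 14 lines: hgcu yrxv obsqi abi aym cckcz ocq rlbpx divbe kjsh rwt rbjb jml hgamu
Hunk 5: at line 7 remove [rlbpx] add [aefim,aqj] -> 15 lines: hgcu yrxv obsqi abi aym cckcz ocq aefim aqj divbe kjsh rwt rbjb jml hgamu
Final line 11: kjsh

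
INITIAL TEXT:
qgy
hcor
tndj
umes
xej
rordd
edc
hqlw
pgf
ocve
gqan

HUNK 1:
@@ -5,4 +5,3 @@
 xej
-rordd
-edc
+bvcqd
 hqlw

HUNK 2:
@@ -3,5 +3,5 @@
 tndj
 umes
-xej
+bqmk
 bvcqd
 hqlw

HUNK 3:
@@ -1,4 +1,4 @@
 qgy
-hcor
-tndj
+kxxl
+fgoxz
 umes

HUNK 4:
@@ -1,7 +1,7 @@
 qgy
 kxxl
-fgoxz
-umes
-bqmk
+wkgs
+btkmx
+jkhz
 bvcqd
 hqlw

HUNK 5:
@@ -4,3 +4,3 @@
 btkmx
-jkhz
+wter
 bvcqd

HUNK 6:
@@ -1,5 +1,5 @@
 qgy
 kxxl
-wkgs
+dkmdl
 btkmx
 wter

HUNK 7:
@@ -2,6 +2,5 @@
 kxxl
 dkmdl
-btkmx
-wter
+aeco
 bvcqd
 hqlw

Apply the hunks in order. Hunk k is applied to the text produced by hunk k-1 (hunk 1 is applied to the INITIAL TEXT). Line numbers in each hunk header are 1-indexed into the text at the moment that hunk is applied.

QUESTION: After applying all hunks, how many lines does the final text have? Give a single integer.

Answer: 9

Derivation:
Hunk 1: at line 5 remove [rordd,edc] add [bvcqd] -> 10 lines: qgy hcor tndj umes xej bvcqd hqlw pgf ocve gqan
Hunk 2: at line 3 remove [xej] add [bqmk] -> 10 lines: qgy hcor tndj umes bqmk bvcqd hqlw pgf ocve gqan
Hunk 3: at line 1 remove [hcor,tndj] add [kxxl,fgoxz] -> 10 lines: qgy kxxl fgoxz umes bqmk bvcqd hqlw pgf ocve gqan
Hunk 4: at line 1 remove [fgoxz,umes,bqmk] add [wkgs,btkmx,jkhz] -> 10 lines: qgy kxxl wkgs btkmx jkhz bvcqd hqlw pgf ocve gqan
Hunk 5: at line 4 remove [jkhz] add [wter] -> 10 lines: qgy kxxl wkgs btkmx wter bvcqd hqlw pgf ocve gqan
Hunk 6: at line 1 remove [wkgs] add [dkmdl] -> 10 lines: qgy kxxl dkmdl btkmx wter bvcqd hqlw pgf ocve gqan
Hunk 7: at line 2 remove [btkmx,wter] add [aeco] -> 9 lines: qgy kxxl dkmdl aeco bvcqd hqlw pgf ocve gqan
Final line count: 9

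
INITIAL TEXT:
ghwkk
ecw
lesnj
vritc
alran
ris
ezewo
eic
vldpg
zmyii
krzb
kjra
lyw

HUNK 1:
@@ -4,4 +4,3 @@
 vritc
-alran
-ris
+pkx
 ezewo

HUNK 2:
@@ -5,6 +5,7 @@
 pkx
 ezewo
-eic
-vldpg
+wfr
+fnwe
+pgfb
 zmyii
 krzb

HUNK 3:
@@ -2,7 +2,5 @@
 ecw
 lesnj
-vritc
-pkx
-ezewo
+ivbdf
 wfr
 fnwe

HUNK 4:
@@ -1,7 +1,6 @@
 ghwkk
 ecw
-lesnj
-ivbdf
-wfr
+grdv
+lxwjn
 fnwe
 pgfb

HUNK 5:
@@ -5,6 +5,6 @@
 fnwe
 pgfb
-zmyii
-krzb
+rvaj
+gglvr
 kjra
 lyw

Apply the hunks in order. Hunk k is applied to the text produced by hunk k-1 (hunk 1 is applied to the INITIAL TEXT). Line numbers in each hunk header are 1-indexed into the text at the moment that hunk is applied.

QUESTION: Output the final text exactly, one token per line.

Hunk 1: at line 4 remove [alran,ris] add [pkx] -> 12 lines: ghwkk ecw lesnj vritc pkx ezewo eic vldpg zmyii krzb kjra lyw
Hunk 2: at line 5 remove [eic,vldpg] add [wfr,fnwe,pgfb] -> 13 lines: ghwkk ecw lesnj vritc pkx ezewo wfr fnwe pgfb zmyii krzb kjra lyw
Hunk 3: at line 2 remove [vritc,pkx,ezewo] add [ivbdf] -> 11 lines: ghwkk ecw lesnj ivbdf wfr fnwe pgfb zmyii krzb kjra lyw
Hunk 4: at line 1 remove [lesnj,ivbdf,wfr] add [grdv,lxwjn] -> 10 lines: ghwkk ecw grdv lxwjn fnwe pgfb zmyii krzb kjra lyw
Hunk 5: at line 5 remove [zmyii,krzb] add [rvaj,gglvr] -> 10 lines: ghwkk ecw grdv lxwjn fnwe pgfb rvaj gglvr kjra lyw

Answer: ghwkk
ecw
grdv
lxwjn
fnwe
pgfb
rvaj
gglvr
kjra
lyw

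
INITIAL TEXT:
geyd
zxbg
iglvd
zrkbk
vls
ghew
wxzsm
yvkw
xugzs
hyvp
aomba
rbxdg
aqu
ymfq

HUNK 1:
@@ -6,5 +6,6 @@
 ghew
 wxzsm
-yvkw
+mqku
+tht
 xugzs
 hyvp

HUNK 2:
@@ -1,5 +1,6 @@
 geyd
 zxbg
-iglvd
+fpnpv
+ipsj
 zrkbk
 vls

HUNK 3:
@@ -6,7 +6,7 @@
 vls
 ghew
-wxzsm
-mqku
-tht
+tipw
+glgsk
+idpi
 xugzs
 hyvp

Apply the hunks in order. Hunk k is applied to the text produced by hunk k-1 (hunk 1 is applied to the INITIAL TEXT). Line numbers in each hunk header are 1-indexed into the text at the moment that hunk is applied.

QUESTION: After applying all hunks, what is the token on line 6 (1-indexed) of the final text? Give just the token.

Hunk 1: at line 6 remove [yvkw] add [mqku,tht] -> 15 lines: geyd zxbg iglvd zrkbk vls ghew wxzsm mqku tht xugzs hyvp aomba rbxdg aqu ymfq
Hunk 2: at line 1 remove [iglvd] add [fpnpv,ipsj] -> 16 lines: geyd zxbg fpnpv ipsj zrkbk vls ghew wxzsm mqku tht xugzs hyvp aomba rbxdg aqu ymfq
Hunk 3: at line 6 remove [wxzsm,mqku,tht] add [tipw,glgsk,idpi] -> 16 lines: geyd zxbg fpnpv ipsj zrkbk vls ghew tipw glgsk idpi xugzs hyvp aomba rbxdg aqu ymfq
Final line 6: vls

Answer: vls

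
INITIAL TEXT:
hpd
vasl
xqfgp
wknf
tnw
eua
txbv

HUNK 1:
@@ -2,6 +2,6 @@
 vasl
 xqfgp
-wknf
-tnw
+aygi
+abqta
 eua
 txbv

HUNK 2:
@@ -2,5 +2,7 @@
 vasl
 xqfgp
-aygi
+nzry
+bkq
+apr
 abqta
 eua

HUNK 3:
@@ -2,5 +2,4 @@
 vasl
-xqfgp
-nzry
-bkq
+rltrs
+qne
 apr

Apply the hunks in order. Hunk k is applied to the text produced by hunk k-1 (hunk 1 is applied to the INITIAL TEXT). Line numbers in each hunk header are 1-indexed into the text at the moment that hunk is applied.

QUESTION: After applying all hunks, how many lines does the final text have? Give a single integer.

Hunk 1: at line 2 remove [wknf,tnw] add [aygi,abqta] -> 7 lines: hpd vasl xqfgp aygi abqta eua txbv
Hunk 2: at line 2 remove [aygi] add [nzry,bkq,apr] -> 9 lines: hpd vasl xqfgp nzry bkq apr abqta eua txbv
Hunk 3: at line 2 remove [xqfgp,nzry,bkq] add [rltrs,qne] -> 8 lines: hpd vasl rltrs qne apr abqta eua txbv
Final line count: 8

Answer: 8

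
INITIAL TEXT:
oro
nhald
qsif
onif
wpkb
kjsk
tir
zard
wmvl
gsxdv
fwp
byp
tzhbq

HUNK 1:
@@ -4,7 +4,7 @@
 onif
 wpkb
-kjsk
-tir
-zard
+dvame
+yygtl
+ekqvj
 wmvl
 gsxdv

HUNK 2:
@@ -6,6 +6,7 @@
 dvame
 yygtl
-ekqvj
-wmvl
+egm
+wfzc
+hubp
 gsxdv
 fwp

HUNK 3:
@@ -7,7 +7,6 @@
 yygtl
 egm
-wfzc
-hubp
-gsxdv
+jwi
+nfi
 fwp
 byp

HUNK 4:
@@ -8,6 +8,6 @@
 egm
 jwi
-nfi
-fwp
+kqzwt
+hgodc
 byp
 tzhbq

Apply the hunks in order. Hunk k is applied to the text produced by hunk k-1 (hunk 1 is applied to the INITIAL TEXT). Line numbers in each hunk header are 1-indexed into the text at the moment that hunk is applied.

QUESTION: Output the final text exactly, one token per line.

Hunk 1: at line 4 remove [kjsk,tir,zard] add [dvame,yygtl,ekqvj] -> 13 lines: oro nhald qsif onif wpkb dvame yygtl ekqvj wmvl gsxdv fwp byp tzhbq
Hunk 2: at line 6 remove [ekqvj,wmvl] add [egm,wfzc,hubp] -> 14 lines: oro nhald qsif onif wpkb dvame yygtl egm wfzc hubp gsxdv fwp byp tzhbq
Hunk 3: at line 7 remove [wfzc,hubp,gsxdv] add [jwi,nfi] -> 13 lines: oro nhald qsif onif wpkb dvame yygtl egm jwi nfi fwp byp tzhbq
Hunk 4: at line 8 remove [nfi,fwp] add [kqzwt,hgodc] -> 13 lines: oro nhald qsif onif wpkb dvame yygtl egm jwi kqzwt hgodc byp tzhbq

Answer: oro
nhald
qsif
onif
wpkb
dvame
yygtl
egm
jwi
kqzwt
hgodc
byp
tzhbq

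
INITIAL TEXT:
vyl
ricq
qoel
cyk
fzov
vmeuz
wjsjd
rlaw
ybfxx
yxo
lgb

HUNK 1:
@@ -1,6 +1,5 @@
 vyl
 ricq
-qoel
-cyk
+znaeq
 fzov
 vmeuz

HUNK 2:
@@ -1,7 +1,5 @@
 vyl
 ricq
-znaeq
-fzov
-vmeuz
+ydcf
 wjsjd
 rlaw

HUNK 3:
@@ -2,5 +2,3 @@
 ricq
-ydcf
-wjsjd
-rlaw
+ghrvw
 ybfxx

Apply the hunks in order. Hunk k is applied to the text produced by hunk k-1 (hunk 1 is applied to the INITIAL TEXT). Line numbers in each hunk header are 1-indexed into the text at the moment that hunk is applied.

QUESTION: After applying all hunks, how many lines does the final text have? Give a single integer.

Hunk 1: at line 1 remove [qoel,cyk] add [znaeq] -> 10 lines: vyl ricq znaeq fzov vmeuz wjsjd rlaw ybfxx yxo lgb
Hunk 2: at line 1 remove [znaeq,fzov,vmeuz] add [ydcf] -> 8 lines: vyl ricq ydcf wjsjd rlaw ybfxx yxo lgb
Hunk 3: at line 2 remove [ydcf,wjsjd,rlaw] add [ghrvw] -> 6 lines: vyl ricq ghrvw ybfxx yxo lgb
Final line count: 6

Answer: 6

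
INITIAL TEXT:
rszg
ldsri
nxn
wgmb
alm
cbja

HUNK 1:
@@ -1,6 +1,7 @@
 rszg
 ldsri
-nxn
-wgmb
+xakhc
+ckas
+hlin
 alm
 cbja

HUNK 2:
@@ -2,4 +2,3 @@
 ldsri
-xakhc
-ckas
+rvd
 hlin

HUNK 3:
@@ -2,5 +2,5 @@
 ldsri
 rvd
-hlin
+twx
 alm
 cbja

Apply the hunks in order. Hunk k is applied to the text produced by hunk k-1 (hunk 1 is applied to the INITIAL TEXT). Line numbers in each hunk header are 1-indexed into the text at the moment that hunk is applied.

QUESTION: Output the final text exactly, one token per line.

Hunk 1: at line 1 remove [nxn,wgmb] add [xakhc,ckas,hlin] -> 7 lines: rszg ldsri xakhc ckas hlin alm cbja
Hunk 2: at line 2 remove [xakhc,ckas] add [rvd] -> 6 lines: rszg ldsri rvd hlin alm cbja
Hunk 3: at line 2 remove [hlin] add [twx] -> 6 lines: rszg ldsri rvd twx alm cbja

Answer: rszg
ldsri
rvd
twx
alm
cbja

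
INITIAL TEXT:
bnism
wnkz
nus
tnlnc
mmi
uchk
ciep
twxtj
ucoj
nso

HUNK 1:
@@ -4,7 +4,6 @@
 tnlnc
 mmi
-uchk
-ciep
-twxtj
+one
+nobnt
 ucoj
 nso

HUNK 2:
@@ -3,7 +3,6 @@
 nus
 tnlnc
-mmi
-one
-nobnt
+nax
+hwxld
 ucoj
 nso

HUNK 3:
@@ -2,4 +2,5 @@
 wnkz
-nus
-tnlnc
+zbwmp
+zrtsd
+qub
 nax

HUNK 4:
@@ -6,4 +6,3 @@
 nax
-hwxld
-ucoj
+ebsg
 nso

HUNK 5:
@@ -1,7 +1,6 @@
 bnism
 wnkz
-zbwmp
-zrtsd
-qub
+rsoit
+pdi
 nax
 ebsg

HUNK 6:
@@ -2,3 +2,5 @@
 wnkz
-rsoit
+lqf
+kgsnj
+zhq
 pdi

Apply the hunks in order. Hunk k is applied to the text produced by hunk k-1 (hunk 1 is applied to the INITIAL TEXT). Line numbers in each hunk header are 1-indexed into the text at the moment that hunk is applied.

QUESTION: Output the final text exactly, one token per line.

Answer: bnism
wnkz
lqf
kgsnj
zhq
pdi
nax
ebsg
nso

Derivation:
Hunk 1: at line 4 remove [uchk,ciep,twxtj] add [one,nobnt] -> 9 lines: bnism wnkz nus tnlnc mmi one nobnt ucoj nso
Hunk 2: at line 3 remove [mmi,one,nobnt] add [nax,hwxld] -> 8 lines: bnism wnkz nus tnlnc nax hwxld ucoj nso
Hunk 3: at line 2 remove [nus,tnlnc] add [zbwmp,zrtsd,qub] -> 9 lines: bnism wnkz zbwmp zrtsd qub nax hwxld ucoj nso
Hunk 4: at line 6 remove [hwxld,ucoj] add [ebsg] -> 8 lines: bnism wnkz zbwmp zrtsd qub nax ebsg nso
Hunk 5: at line 1 remove [zbwmp,zrtsd,qub] add [rsoit,pdi] -> 7 lines: bnism wnkz rsoit pdi nax ebsg nso
Hunk 6: at line 2 remove [rsoit] add [lqf,kgsnj,zhq] -> 9 lines: bnism wnkz lqf kgsnj zhq pdi nax ebsg nso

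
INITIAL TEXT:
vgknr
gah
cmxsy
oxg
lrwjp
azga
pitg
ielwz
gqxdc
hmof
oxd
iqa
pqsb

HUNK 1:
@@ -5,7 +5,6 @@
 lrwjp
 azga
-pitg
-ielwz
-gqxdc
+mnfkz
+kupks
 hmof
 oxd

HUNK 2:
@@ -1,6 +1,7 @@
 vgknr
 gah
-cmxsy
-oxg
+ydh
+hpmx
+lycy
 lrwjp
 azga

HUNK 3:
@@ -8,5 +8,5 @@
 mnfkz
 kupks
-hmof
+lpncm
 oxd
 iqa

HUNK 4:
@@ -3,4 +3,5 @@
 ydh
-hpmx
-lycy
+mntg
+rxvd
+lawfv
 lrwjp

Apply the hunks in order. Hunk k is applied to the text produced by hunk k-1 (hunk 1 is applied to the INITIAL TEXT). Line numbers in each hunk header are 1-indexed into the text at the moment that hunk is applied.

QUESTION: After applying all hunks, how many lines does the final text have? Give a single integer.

Answer: 14

Derivation:
Hunk 1: at line 5 remove [pitg,ielwz,gqxdc] add [mnfkz,kupks] -> 12 lines: vgknr gah cmxsy oxg lrwjp azga mnfkz kupks hmof oxd iqa pqsb
Hunk 2: at line 1 remove [cmxsy,oxg] add [ydh,hpmx,lycy] -> 13 lines: vgknr gah ydh hpmx lycy lrwjp azga mnfkz kupks hmof oxd iqa pqsb
Hunk 3: at line 8 remove [hmof] add [lpncm] -> 13 lines: vgknr gah ydh hpmx lycy lrwjp azga mnfkz kupks lpncm oxd iqa pqsb
Hunk 4: at line 3 remove [hpmx,lycy] add [mntg,rxvd,lawfv] -> 14 lines: vgknr gah ydh mntg rxvd lawfv lrwjp azga mnfkz kupks lpncm oxd iqa pqsb
Final line count: 14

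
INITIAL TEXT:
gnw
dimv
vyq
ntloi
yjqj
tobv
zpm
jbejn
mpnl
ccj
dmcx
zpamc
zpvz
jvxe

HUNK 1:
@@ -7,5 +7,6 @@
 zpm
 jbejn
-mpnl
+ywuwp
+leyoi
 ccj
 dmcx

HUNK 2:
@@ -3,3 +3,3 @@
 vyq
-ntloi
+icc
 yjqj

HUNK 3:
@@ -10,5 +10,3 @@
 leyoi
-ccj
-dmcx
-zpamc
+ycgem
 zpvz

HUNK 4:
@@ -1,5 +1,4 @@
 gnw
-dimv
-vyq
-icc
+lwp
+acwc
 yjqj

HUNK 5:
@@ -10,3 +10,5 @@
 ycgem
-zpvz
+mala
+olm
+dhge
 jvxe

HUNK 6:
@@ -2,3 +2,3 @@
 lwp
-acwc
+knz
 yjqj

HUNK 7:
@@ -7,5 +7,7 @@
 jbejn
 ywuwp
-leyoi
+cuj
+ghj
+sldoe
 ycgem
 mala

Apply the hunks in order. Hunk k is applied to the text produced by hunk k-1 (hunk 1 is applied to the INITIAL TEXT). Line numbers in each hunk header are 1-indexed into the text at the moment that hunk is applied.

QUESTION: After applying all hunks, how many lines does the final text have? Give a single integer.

Hunk 1: at line 7 remove [mpnl] add [ywuwp,leyoi] -> 15 lines: gnw dimv vyq ntloi yjqj tobv zpm jbejn ywuwp leyoi ccj dmcx zpamc zpvz jvxe
Hunk 2: at line 3 remove [ntloi] add [icc] -> 15 lines: gnw dimv vyq icc yjqj tobv zpm jbejn ywuwp leyoi ccj dmcx zpamc zpvz jvxe
Hunk 3: at line 10 remove [ccj,dmcx,zpamc] add [ycgem] -> 13 lines: gnw dimv vyq icc yjqj tobv zpm jbejn ywuwp leyoi ycgem zpvz jvxe
Hunk 4: at line 1 remove [dimv,vyq,icc] add [lwp,acwc] -> 12 lines: gnw lwp acwc yjqj tobv zpm jbejn ywuwp leyoi ycgem zpvz jvxe
Hunk 5: at line 10 remove [zpvz] add [mala,olm,dhge] -> 14 lines: gnw lwp acwc yjqj tobv zpm jbejn ywuwp leyoi ycgem mala olm dhge jvxe
Hunk 6: at line 2 remove [acwc] add [knz] -> 14 lines: gnw lwp knz yjqj tobv zpm jbejn ywuwp leyoi ycgem mala olm dhge jvxe
Hunk 7: at line 7 remove [leyoi] add [cuj,ghj,sldoe] -> 16 lines: gnw lwp knz yjqj tobv zpm jbejn ywuwp cuj ghj sldoe ycgem mala olm dhge jvxe
Final line count: 16

Answer: 16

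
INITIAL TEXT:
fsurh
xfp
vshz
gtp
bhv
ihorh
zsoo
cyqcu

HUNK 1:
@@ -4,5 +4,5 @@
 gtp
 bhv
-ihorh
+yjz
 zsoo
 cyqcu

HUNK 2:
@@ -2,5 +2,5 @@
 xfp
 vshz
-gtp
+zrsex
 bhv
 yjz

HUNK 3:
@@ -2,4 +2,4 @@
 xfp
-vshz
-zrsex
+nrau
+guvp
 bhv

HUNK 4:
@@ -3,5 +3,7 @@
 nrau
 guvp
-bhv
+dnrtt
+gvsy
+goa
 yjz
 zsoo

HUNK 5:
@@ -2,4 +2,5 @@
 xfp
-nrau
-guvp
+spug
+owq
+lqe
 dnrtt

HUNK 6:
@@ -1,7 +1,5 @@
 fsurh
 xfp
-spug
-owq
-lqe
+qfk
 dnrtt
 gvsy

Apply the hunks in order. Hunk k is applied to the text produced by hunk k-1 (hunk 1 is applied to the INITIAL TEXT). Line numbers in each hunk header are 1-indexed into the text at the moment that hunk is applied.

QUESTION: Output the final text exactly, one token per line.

Hunk 1: at line 4 remove [ihorh] add [yjz] -> 8 lines: fsurh xfp vshz gtp bhv yjz zsoo cyqcu
Hunk 2: at line 2 remove [gtp] add [zrsex] -> 8 lines: fsurh xfp vshz zrsex bhv yjz zsoo cyqcu
Hunk 3: at line 2 remove [vshz,zrsex] add [nrau,guvp] -> 8 lines: fsurh xfp nrau guvp bhv yjz zsoo cyqcu
Hunk 4: at line 3 remove [bhv] add [dnrtt,gvsy,goa] -> 10 lines: fsurh xfp nrau guvp dnrtt gvsy goa yjz zsoo cyqcu
Hunk 5: at line 2 remove [nrau,guvp] add [spug,owq,lqe] -> 11 lines: fsurh xfp spug owq lqe dnrtt gvsy goa yjz zsoo cyqcu
Hunk 6: at line 1 remove [spug,owq,lqe] add [qfk] -> 9 lines: fsurh xfp qfk dnrtt gvsy goa yjz zsoo cyqcu

Answer: fsurh
xfp
qfk
dnrtt
gvsy
goa
yjz
zsoo
cyqcu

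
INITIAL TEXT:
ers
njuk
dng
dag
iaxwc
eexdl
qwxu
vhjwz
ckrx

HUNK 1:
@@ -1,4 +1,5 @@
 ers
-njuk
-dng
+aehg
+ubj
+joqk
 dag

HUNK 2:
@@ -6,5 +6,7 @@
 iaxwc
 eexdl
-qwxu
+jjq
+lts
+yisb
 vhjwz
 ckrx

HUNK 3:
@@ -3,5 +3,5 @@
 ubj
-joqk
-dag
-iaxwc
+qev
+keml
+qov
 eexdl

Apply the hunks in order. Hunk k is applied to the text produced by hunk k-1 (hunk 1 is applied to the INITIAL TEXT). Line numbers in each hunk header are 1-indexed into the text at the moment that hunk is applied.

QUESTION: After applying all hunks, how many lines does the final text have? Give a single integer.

Hunk 1: at line 1 remove [njuk,dng] add [aehg,ubj,joqk] -> 10 lines: ers aehg ubj joqk dag iaxwc eexdl qwxu vhjwz ckrx
Hunk 2: at line 6 remove [qwxu] add [jjq,lts,yisb] -> 12 lines: ers aehg ubj joqk dag iaxwc eexdl jjq lts yisb vhjwz ckrx
Hunk 3: at line 3 remove [joqk,dag,iaxwc] add [qev,keml,qov] -> 12 lines: ers aehg ubj qev keml qov eexdl jjq lts yisb vhjwz ckrx
Final line count: 12

Answer: 12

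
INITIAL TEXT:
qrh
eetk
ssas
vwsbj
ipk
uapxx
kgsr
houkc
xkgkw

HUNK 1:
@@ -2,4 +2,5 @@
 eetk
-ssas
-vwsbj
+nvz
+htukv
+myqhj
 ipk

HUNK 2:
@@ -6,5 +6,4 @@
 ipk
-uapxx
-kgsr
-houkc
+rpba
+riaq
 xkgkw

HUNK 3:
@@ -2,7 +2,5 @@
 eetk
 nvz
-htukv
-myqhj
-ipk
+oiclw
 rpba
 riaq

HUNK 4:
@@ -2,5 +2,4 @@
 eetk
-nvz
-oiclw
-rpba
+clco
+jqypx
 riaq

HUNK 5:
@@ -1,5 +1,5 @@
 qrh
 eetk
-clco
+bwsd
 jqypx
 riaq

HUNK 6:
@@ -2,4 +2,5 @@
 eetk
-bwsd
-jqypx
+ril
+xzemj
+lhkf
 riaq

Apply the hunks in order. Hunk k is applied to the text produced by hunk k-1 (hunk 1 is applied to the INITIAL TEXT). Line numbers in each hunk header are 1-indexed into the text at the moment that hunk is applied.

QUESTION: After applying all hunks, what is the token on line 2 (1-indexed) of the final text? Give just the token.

Hunk 1: at line 2 remove [ssas,vwsbj] add [nvz,htukv,myqhj] -> 10 lines: qrh eetk nvz htukv myqhj ipk uapxx kgsr houkc xkgkw
Hunk 2: at line 6 remove [uapxx,kgsr,houkc] add [rpba,riaq] -> 9 lines: qrh eetk nvz htukv myqhj ipk rpba riaq xkgkw
Hunk 3: at line 2 remove [htukv,myqhj,ipk] add [oiclw] -> 7 lines: qrh eetk nvz oiclw rpba riaq xkgkw
Hunk 4: at line 2 remove [nvz,oiclw,rpba] add [clco,jqypx] -> 6 lines: qrh eetk clco jqypx riaq xkgkw
Hunk 5: at line 1 remove [clco] add [bwsd] -> 6 lines: qrh eetk bwsd jqypx riaq xkgkw
Hunk 6: at line 2 remove [bwsd,jqypx] add [ril,xzemj,lhkf] -> 7 lines: qrh eetk ril xzemj lhkf riaq xkgkw
Final line 2: eetk

Answer: eetk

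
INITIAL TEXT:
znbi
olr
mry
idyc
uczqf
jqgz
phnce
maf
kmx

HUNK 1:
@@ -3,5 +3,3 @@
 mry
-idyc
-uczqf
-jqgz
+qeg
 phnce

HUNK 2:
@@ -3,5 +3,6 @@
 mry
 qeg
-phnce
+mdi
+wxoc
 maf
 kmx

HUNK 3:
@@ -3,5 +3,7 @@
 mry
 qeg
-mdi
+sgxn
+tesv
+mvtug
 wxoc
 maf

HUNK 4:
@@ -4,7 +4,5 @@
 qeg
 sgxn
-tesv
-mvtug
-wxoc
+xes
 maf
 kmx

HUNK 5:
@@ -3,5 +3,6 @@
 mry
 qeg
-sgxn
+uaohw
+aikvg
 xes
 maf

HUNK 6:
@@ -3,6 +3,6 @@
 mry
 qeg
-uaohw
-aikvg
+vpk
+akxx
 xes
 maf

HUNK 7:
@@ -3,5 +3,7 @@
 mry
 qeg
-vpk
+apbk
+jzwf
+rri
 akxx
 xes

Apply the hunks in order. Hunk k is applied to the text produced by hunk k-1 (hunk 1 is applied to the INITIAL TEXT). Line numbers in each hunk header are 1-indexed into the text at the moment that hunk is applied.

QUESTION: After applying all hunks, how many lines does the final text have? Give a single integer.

Answer: 11

Derivation:
Hunk 1: at line 3 remove [idyc,uczqf,jqgz] add [qeg] -> 7 lines: znbi olr mry qeg phnce maf kmx
Hunk 2: at line 3 remove [phnce] add [mdi,wxoc] -> 8 lines: znbi olr mry qeg mdi wxoc maf kmx
Hunk 3: at line 3 remove [mdi] add [sgxn,tesv,mvtug] -> 10 lines: znbi olr mry qeg sgxn tesv mvtug wxoc maf kmx
Hunk 4: at line 4 remove [tesv,mvtug,wxoc] add [xes] -> 8 lines: znbi olr mry qeg sgxn xes maf kmx
Hunk 5: at line 3 remove [sgxn] add [uaohw,aikvg] -> 9 lines: znbi olr mry qeg uaohw aikvg xes maf kmx
Hunk 6: at line 3 remove [uaohw,aikvg] add [vpk,akxx] -> 9 lines: znbi olr mry qeg vpk akxx xes maf kmx
Hunk 7: at line 3 remove [vpk] add [apbk,jzwf,rri] -> 11 lines: znbi olr mry qeg apbk jzwf rri akxx xes maf kmx
Final line count: 11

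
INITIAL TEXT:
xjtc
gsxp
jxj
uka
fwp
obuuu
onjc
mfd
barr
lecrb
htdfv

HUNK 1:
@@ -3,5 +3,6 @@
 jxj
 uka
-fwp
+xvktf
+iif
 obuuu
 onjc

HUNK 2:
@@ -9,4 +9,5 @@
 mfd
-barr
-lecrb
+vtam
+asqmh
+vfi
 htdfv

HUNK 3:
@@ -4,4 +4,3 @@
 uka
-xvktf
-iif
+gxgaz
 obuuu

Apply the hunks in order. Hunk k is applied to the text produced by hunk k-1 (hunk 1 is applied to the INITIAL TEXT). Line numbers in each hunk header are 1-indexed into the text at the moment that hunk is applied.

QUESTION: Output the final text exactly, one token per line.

Answer: xjtc
gsxp
jxj
uka
gxgaz
obuuu
onjc
mfd
vtam
asqmh
vfi
htdfv

Derivation:
Hunk 1: at line 3 remove [fwp] add [xvktf,iif] -> 12 lines: xjtc gsxp jxj uka xvktf iif obuuu onjc mfd barr lecrb htdfv
Hunk 2: at line 9 remove [barr,lecrb] add [vtam,asqmh,vfi] -> 13 lines: xjtc gsxp jxj uka xvktf iif obuuu onjc mfd vtam asqmh vfi htdfv
Hunk 3: at line 4 remove [xvktf,iif] add [gxgaz] -> 12 lines: xjtc gsxp jxj uka gxgaz obuuu onjc mfd vtam asqmh vfi htdfv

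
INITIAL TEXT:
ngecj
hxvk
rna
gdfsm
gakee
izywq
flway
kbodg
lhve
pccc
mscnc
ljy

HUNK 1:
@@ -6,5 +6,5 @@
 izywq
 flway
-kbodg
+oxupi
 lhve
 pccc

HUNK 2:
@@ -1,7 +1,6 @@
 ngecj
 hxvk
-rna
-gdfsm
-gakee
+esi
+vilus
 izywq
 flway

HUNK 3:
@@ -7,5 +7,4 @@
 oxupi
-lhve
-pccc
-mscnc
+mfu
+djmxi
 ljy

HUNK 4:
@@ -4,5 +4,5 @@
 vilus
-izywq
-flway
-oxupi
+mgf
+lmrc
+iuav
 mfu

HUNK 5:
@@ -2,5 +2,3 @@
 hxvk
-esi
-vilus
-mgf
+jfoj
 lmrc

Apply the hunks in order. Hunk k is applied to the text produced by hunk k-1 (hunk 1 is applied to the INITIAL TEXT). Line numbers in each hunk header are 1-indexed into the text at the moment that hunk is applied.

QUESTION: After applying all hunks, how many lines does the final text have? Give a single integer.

Hunk 1: at line 6 remove [kbodg] add [oxupi] -> 12 lines: ngecj hxvk rna gdfsm gakee izywq flway oxupi lhve pccc mscnc ljy
Hunk 2: at line 1 remove [rna,gdfsm,gakee] add [esi,vilus] -> 11 lines: ngecj hxvk esi vilus izywq flway oxupi lhve pccc mscnc ljy
Hunk 3: at line 7 remove [lhve,pccc,mscnc] add [mfu,djmxi] -> 10 lines: ngecj hxvk esi vilus izywq flway oxupi mfu djmxi ljy
Hunk 4: at line 4 remove [izywq,flway,oxupi] add [mgf,lmrc,iuav] -> 10 lines: ngecj hxvk esi vilus mgf lmrc iuav mfu djmxi ljy
Hunk 5: at line 2 remove [esi,vilus,mgf] add [jfoj] -> 8 lines: ngecj hxvk jfoj lmrc iuav mfu djmxi ljy
Final line count: 8

Answer: 8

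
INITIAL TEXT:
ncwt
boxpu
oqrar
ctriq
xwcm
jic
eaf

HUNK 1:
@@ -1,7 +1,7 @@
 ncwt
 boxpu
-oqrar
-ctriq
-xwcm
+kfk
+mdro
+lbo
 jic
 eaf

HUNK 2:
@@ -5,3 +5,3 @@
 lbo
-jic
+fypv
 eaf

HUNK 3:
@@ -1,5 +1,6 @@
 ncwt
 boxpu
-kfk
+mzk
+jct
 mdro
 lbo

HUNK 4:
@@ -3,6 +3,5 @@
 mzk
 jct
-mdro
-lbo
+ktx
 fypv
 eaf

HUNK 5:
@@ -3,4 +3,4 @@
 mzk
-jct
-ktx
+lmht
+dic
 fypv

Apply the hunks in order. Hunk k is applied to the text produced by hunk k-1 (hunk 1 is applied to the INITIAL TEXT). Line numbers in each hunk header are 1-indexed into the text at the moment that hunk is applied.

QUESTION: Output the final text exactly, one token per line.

Hunk 1: at line 1 remove [oqrar,ctriq,xwcm] add [kfk,mdro,lbo] -> 7 lines: ncwt boxpu kfk mdro lbo jic eaf
Hunk 2: at line 5 remove [jic] add [fypv] -> 7 lines: ncwt boxpu kfk mdro lbo fypv eaf
Hunk 3: at line 1 remove [kfk] add [mzk,jct] -> 8 lines: ncwt boxpu mzk jct mdro lbo fypv eaf
Hunk 4: at line 3 remove [mdro,lbo] add [ktx] -> 7 lines: ncwt boxpu mzk jct ktx fypv eaf
Hunk 5: at line 3 remove [jct,ktx] add [lmht,dic] -> 7 lines: ncwt boxpu mzk lmht dic fypv eaf

Answer: ncwt
boxpu
mzk
lmht
dic
fypv
eaf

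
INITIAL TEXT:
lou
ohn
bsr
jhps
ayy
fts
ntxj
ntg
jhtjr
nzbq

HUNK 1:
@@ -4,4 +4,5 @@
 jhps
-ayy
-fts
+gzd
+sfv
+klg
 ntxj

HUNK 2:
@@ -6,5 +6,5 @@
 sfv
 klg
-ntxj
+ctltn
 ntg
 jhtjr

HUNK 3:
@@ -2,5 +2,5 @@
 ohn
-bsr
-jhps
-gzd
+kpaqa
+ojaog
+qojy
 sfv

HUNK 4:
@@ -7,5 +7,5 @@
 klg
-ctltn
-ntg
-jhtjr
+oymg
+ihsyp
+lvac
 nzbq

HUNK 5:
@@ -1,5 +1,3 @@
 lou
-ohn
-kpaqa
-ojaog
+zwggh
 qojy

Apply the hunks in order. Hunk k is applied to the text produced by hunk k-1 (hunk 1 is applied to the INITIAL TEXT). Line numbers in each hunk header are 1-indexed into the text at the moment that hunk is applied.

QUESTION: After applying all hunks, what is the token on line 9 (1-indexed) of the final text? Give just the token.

Answer: nzbq

Derivation:
Hunk 1: at line 4 remove [ayy,fts] add [gzd,sfv,klg] -> 11 lines: lou ohn bsr jhps gzd sfv klg ntxj ntg jhtjr nzbq
Hunk 2: at line 6 remove [ntxj] add [ctltn] -> 11 lines: lou ohn bsr jhps gzd sfv klg ctltn ntg jhtjr nzbq
Hunk 3: at line 2 remove [bsr,jhps,gzd] add [kpaqa,ojaog,qojy] -> 11 lines: lou ohn kpaqa ojaog qojy sfv klg ctltn ntg jhtjr nzbq
Hunk 4: at line 7 remove [ctltn,ntg,jhtjr] add [oymg,ihsyp,lvac] -> 11 lines: lou ohn kpaqa ojaog qojy sfv klg oymg ihsyp lvac nzbq
Hunk 5: at line 1 remove [ohn,kpaqa,ojaog] add [zwggh] -> 9 lines: lou zwggh qojy sfv klg oymg ihsyp lvac nzbq
Final line 9: nzbq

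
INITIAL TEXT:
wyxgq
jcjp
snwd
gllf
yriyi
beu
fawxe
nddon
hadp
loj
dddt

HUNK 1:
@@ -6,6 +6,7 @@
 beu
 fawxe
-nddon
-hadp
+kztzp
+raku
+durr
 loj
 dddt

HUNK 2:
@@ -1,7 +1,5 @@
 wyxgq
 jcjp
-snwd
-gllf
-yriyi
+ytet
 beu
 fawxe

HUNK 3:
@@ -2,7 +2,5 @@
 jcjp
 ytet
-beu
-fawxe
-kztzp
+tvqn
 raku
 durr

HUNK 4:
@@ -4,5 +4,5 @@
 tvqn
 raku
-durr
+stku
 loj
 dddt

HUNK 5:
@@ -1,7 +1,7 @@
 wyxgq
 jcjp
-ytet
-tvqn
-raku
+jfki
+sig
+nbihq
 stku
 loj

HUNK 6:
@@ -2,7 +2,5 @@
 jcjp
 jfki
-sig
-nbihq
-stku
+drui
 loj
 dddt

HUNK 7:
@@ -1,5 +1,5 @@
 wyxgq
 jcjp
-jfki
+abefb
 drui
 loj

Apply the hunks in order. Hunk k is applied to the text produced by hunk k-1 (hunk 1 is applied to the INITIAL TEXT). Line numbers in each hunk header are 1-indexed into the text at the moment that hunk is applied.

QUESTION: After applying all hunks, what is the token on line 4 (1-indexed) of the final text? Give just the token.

Answer: drui

Derivation:
Hunk 1: at line 6 remove [nddon,hadp] add [kztzp,raku,durr] -> 12 lines: wyxgq jcjp snwd gllf yriyi beu fawxe kztzp raku durr loj dddt
Hunk 2: at line 1 remove [snwd,gllf,yriyi] add [ytet] -> 10 lines: wyxgq jcjp ytet beu fawxe kztzp raku durr loj dddt
Hunk 3: at line 2 remove [beu,fawxe,kztzp] add [tvqn] -> 8 lines: wyxgq jcjp ytet tvqn raku durr loj dddt
Hunk 4: at line 4 remove [durr] add [stku] -> 8 lines: wyxgq jcjp ytet tvqn raku stku loj dddt
Hunk 5: at line 1 remove [ytet,tvqn,raku] add [jfki,sig,nbihq] -> 8 lines: wyxgq jcjp jfki sig nbihq stku loj dddt
Hunk 6: at line 2 remove [sig,nbihq,stku] add [drui] -> 6 lines: wyxgq jcjp jfki drui loj dddt
Hunk 7: at line 1 remove [jfki] add [abefb] -> 6 lines: wyxgq jcjp abefb drui loj dddt
Final line 4: drui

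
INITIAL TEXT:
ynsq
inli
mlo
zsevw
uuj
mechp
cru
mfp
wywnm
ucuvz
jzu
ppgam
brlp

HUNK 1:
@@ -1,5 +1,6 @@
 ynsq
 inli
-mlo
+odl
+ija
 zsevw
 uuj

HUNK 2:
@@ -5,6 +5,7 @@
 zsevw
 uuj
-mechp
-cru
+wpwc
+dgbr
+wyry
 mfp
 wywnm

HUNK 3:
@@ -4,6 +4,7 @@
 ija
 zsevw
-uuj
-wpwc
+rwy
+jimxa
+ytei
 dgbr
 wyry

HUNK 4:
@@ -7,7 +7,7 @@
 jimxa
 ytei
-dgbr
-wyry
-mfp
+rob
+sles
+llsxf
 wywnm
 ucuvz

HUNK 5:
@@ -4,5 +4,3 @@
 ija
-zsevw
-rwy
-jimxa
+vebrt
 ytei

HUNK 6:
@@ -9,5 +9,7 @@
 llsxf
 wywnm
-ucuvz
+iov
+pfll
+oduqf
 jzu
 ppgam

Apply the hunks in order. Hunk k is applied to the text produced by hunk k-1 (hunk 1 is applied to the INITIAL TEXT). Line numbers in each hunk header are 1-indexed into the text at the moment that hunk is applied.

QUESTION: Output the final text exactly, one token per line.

Hunk 1: at line 1 remove [mlo] add [odl,ija] -> 14 lines: ynsq inli odl ija zsevw uuj mechp cru mfp wywnm ucuvz jzu ppgam brlp
Hunk 2: at line 5 remove [mechp,cru] add [wpwc,dgbr,wyry] -> 15 lines: ynsq inli odl ija zsevw uuj wpwc dgbr wyry mfp wywnm ucuvz jzu ppgam brlp
Hunk 3: at line 4 remove [uuj,wpwc] add [rwy,jimxa,ytei] -> 16 lines: ynsq inli odl ija zsevw rwy jimxa ytei dgbr wyry mfp wywnm ucuvz jzu ppgam brlp
Hunk 4: at line 7 remove [dgbr,wyry,mfp] add [rob,sles,llsxf] -> 16 lines: ynsq inli odl ija zsevw rwy jimxa ytei rob sles llsxf wywnm ucuvz jzu ppgam brlp
Hunk 5: at line 4 remove [zsevw,rwy,jimxa] add [vebrt] -> 14 lines: ynsq inli odl ija vebrt ytei rob sles llsxf wywnm ucuvz jzu ppgam brlp
Hunk 6: at line 9 remove [ucuvz] add [iov,pfll,oduqf] -> 16 lines: ynsq inli odl ija vebrt ytei rob sles llsxf wywnm iov pfll oduqf jzu ppgam brlp

Answer: ynsq
inli
odl
ija
vebrt
ytei
rob
sles
llsxf
wywnm
iov
pfll
oduqf
jzu
ppgam
brlp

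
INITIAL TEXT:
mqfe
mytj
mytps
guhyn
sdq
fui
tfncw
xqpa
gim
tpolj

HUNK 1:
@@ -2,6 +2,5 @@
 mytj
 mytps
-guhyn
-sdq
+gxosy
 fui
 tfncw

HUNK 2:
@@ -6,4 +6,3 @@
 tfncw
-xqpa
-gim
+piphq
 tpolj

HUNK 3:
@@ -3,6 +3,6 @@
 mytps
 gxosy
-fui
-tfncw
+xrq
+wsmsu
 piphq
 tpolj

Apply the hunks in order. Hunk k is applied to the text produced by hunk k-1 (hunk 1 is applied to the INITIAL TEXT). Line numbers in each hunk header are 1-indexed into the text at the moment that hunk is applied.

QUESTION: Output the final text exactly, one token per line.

Answer: mqfe
mytj
mytps
gxosy
xrq
wsmsu
piphq
tpolj

Derivation:
Hunk 1: at line 2 remove [guhyn,sdq] add [gxosy] -> 9 lines: mqfe mytj mytps gxosy fui tfncw xqpa gim tpolj
Hunk 2: at line 6 remove [xqpa,gim] add [piphq] -> 8 lines: mqfe mytj mytps gxosy fui tfncw piphq tpolj
Hunk 3: at line 3 remove [fui,tfncw] add [xrq,wsmsu] -> 8 lines: mqfe mytj mytps gxosy xrq wsmsu piphq tpolj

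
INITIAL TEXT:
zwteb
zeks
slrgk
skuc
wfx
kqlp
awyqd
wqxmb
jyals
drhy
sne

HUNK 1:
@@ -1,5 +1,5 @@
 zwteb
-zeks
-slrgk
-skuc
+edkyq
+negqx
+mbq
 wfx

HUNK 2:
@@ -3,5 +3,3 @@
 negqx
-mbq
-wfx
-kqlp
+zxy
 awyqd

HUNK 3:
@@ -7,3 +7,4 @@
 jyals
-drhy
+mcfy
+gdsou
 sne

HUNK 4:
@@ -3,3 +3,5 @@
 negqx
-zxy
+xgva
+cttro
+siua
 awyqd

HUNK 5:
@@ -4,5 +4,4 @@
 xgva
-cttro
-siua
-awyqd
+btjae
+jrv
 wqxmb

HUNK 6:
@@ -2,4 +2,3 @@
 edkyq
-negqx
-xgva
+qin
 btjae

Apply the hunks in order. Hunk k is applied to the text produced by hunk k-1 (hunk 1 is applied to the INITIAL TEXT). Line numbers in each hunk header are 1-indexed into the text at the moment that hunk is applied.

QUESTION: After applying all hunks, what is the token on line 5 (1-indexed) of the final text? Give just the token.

Answer: jrv

Derivation:
Hunk 1: at line 1 remove [zeks,slrgk,skuc] add [edkyq,negqx,mbq] -> 11 lines: zwteb edkyq negqx mbq wfx kqlp awyqd wqxmb jyals drhy sne
Hunk 2: at line 3 remove [mbq,wfx,kqlp] add [zxy] -> 9 lines: zwteb edkyq negqx zxy awyqd wqxmb jyals drhy sne
Hunk 3: at line 7 remove [drhy] add [mcfy,gdsou] -> 10 lines: zwteb edkyq negqx zxy awyqd wqxmb jyals mcfy gdsou sne
Hunk 4: at line 3 remove [zxy] add [xgva,cttro,siua] -> 12 lines: zwteb edkyq negqx xgva cttro siua awyqd wqxmb jyals mcfy gdsou sne
Hunk 5: at line 4 remove [cttro,siua,awyqd] add [btjae,jrv] -> 11 lines: zwteb edkyq negqx xgva btjae jrv wqxmb jyals mcfy gdsou sne
Hunk 6: at line 2 remove [negqx,xgva] add [qin] -> 10 lines: zwteb edkyq qin btjae jrv wqxmb jyals mcfy gdsou sne
Final line 5: jrv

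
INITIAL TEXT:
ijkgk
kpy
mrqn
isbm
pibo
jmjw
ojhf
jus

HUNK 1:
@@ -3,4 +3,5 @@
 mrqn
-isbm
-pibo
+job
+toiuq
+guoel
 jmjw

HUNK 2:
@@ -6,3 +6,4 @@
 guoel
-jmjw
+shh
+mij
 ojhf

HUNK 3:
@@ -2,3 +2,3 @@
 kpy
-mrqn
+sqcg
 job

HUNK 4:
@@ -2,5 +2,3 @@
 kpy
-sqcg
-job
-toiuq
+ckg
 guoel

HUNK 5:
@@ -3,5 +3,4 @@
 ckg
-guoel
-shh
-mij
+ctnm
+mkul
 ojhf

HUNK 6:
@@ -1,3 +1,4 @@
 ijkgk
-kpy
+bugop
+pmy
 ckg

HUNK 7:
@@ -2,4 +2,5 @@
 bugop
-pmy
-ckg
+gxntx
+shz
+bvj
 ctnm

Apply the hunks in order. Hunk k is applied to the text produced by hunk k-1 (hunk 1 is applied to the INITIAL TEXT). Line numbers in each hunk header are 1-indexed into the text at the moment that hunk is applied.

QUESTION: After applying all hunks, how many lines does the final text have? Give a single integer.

Hunk 1: at line 3 remove [isbm,pibo] add [job,toiuq,guoel] -> 9 lines: ijkgk kpy mrqn job toiuq guoel jmjw ojhf jus
Hunk 2: at line 6 remove [jmjw] add [shh,mij] -> 10 lines: ijkgk kpy mrqn job toiuq guoel shh mij ojhf jus
Hunk 3: at line 2 remove [mrqn] add [sqcg] -> 10 lines: ijkgk kpy sqcg job toiuq guoel shh mij ojhf jus
Hunk 4: at line 2 remove [sqcg,job,toiuq] add [ckg] -> 8 lines: ijkgk kpy ckg guoel shh mij ojhf jus
Hunk 5: at line 3 remove [guoel,shh,mij] add [ctnm,mkul] -> 7 lines: ijkgk kpy ckg ctnm mkul ojhf jus
Hunk 6: at line 1 remove [kpy] add [bugop,pmy] -> 8 lines: ijkgk bugop pmy ckg ctnm mkul ojhf jus
Hunk 7: at line 2 remove [pmy,ckg] add [gxntx,shz,bvj] -> 9 lines: ijkgk bugop gxntx shz bvj ctnm mkul ojhf jus
Final line count: 9

Answer: 9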